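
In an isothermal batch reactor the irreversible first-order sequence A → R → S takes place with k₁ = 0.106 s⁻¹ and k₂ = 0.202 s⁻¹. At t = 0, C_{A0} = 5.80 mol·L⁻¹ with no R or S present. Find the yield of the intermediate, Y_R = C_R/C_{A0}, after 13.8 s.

0.188

For first-order series with pure A initially, C_R(t) = k₁C_{A0}/(k₂−k₁)·(e^(−k₁t) − e^(−k₂t)).
e^(−k₁t) = e^(−0.106×13.8) = e^(−1.463) = 0.2316; e^(−k₂t) = e^(−2.788) = 0.06157.
C_R = 0.106×5.80/(0.202−0.106) × (0.2316−0.06157) = 6.404×0.1700 = 1.089 mol·L⁻¹.
Y_R = C_R/C_{A0} = 1.089/5.80 = 0.188.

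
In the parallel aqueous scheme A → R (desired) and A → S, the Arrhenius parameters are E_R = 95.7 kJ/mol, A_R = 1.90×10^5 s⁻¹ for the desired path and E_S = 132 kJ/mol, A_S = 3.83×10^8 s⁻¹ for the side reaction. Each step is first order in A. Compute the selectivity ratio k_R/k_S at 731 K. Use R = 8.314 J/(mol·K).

0.195

k_R/k_S = (A_R/A_S)·exp[−(E_R−E_S)/(RT)] = (A_R/A_S)·exp[(E_S−E_R)/(RT)].
(E_S−E_R)/(RT) = (132−95.7)×10³/(8.314×731) = 36300/6078 = 5.973.
k_R/k_S = (1.90×10^5/3.83×10^8)·exp(5.973) = 4.961×10^-4 × 392.6 = 0.195.
Since E_R < E_S, lowering the temperature improves selectivity toward R.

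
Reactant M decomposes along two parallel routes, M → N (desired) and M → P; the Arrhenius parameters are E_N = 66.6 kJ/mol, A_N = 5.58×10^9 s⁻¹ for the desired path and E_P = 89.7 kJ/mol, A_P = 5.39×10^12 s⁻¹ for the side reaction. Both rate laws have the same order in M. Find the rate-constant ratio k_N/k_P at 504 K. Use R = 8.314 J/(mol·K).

0.257

With equal orders, S_{N/P} = k_N/k_P = (A_N/A_P)·exp[(E_P−E_N)/(RT)].
(E_P−E_N)/(RT) = (89.7−66.6)×10³/(8.314×504) = 23100/4190 = 5.513.
k_N/k_P = (5.58×10^9/5.39×10^12)·exp(5.513) = 0.001035 × 247.8 = 0.257.
Since E_N < E_P, lowering the temperature improves selectivity toward N.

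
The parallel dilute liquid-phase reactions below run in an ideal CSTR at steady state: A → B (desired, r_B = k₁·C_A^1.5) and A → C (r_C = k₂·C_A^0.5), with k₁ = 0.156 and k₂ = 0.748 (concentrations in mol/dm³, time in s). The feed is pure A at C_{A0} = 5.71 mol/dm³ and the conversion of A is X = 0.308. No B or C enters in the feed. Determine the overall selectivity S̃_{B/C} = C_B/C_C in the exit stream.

0.824

Exit C_A = C_{A0}(1−X) = 5.71×0.692 = 3.951 mol/dm³.
In a CSTR the entire volume is at exit conditions, so r_B = 0.156×3.951^1.5 = 1.225 and r_C = 0.748×3.951^0.5 = 1.487.
Overall selectivity = C_B/C_C = r_Bτ/(r_Cτ) = r_B/r_C = 0.824.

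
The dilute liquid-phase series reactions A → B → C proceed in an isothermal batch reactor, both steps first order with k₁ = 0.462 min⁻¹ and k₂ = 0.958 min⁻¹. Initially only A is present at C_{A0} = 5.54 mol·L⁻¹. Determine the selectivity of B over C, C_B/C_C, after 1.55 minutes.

For first-order series with pure A initially, C_B(t) = k₁C_{A0}/(k₂−k₁)·(e^(−k₁t) − e^(−k₂t)).
e^(−k₁t) = e^(−0.462×1.55) = e^(−0.7161) = 0.4887; e^(−k₂t) = e^(−1.485) = 0.2265.
C_B = 0.462×5.54/(0.958−0.462) × (0.4887−0.2265) = 5.160×0.2621 = 1.353 mol·L⁻¹.
C_A = C_{A0}e^(−k₁t) = 2.707 mol·L⁻¹, so C_C = C_{A0}−C_A−C_B = 1.480 mol·L⁻¹; C_B/C_C = 0.914.

0.914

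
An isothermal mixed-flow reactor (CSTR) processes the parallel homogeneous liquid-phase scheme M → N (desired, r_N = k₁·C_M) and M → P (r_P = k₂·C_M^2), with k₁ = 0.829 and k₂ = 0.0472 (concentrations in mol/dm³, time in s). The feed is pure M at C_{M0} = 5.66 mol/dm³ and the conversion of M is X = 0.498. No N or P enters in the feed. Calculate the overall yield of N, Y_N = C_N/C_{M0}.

Exit C_M = C_{M0}(1−X) = 5.66×0.502 = 2.841 mol/dm³.
Rates in a CSTR are evaluated at the outlet concentration: r_N = 0.829×2.841 = 2.355, r_P = 0.0472×2.841^2 = 0.3811.
Fraction of consumed M going to N: r_N/(r_N+r_P) = 0.8608.
C_N = 0.8608·C_{M0}·X = 0.8608×5.66×0.498 = 2.43 mol/dm³; Y_N = C_N/C_{M0} = 0.429.

0.429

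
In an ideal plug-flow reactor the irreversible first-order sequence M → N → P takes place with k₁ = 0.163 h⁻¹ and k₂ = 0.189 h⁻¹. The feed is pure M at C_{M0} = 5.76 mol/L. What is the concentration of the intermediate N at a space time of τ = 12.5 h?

1.31 mol/L

The intermediate concentration in a first-order A→B→C sequence is C_N = k₁C_{M0}(e^(−k₁τ) − e^(−k₂τ))/(k₂−k₁).
e^(−k₁τ) = e^(−0.163×12.5) = e^(−2.038) = 0.1304; e^(−k₂τ) = e^(−2.362) = 0.09418.
C_N = 0.163×5.76/(0.189−0.163) × (0.1304−0.09418) = 36.11×0.03617 = 1.306 mol/L.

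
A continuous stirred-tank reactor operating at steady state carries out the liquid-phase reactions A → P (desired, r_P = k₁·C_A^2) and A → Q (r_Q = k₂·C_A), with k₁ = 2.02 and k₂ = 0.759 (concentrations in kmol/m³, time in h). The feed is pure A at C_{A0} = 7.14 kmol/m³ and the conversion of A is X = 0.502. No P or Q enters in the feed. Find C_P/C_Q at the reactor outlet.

Exit C_A = C_{A0}(1−X) = 7.14×0.498 = 3.556 kmol/m³.
A CSTR operates uniformly at the exit composition, giving r_P = 25.54 and r_Q = 2.699 (each k·C_A^n at C_A = 3.556).
Overall selectivity = C_P/C_Q = r_Pτ/(r_Qτ) = r_P/r_Q = 9.46.

9.46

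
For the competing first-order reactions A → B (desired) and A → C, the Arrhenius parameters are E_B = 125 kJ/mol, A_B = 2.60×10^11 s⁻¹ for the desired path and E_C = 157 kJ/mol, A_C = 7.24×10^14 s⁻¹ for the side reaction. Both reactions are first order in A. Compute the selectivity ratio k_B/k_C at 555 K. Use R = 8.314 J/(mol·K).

k_B/k_C = (A_B/A_C)·exp[−(E_B−E_C)/(RT)] = (A_B/A_C)·exp[(E_C−E_B)/(RT)].
(E_C−E_B)/(RT) = (157−125)×10³/(8.314×555) = 32000/4614 = 6.935.
k_B/k_C = (2.60×10^11/7.24×10^14)·exp(6.935) = 3.591×10^-4 × 1028 = 0.369.
Since E_B < E_C, lowering the temperature improves selectivity toward B.

0.369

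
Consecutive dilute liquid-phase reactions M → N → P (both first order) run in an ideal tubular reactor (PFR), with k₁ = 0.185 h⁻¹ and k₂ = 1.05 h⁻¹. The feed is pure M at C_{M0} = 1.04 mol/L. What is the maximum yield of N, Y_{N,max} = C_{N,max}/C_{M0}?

At the optimum, C_{N,max}/C_{M0} = (k₁/k₂)^[k₂/(k₂−k₁)].
= (0.185/1.05)^(1.05/(1.05−0.185)) = (0.1762)^(1.214) = 0.1215.

0.122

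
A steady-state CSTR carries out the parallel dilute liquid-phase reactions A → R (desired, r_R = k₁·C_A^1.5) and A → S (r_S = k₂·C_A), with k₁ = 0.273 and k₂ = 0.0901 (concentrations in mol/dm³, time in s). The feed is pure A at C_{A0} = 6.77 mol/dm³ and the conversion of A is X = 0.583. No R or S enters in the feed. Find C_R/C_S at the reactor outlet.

5.09

Exit C_A = C_{A0}(1−X) = 6.77×0.417 = 2.823 mol/dm³.
In a CSTR the entire volume is at exit conditions, so r_R = 0.273×2.823^1.5 = 1.295 and r_S = 0.0901×2.823 = 0.2544.
Overall selectivity = C_R/C_S = r_Rτ/(r_Sτ) = r_R/r_S = 5.09.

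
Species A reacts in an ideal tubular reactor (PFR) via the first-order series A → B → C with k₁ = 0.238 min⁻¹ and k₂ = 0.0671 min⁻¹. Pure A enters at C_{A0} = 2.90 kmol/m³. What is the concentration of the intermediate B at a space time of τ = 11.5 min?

Solving the coupled first-order balances gives C_B(τ) = [k₁/(k₂−k₁)]·C_{A0}·(e^(−k₁τ) − e^(−k₂τ)).
e^(−k₁τ) = e^(−0.238×11.5) = e^(−2.737) = 0.06476; e^(−k₂τ) = e^(−0.7717) = 0.4622.
C_B = 0.238×2.90/(0.0671−0.238) × (0.06476−0.4622) = (-4.039)×(-0.3975) = 1.605 kmol/m³.

1.61 kmol/m³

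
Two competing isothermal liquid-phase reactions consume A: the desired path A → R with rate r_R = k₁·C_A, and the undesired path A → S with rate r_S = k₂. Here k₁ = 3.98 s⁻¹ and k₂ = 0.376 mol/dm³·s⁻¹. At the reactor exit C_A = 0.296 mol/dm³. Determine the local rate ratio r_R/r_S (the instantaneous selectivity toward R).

3.13

S_{R/S} = r_R/r_S = (k₁·C_A)/(k₂) = (k₁/k₂)·C_A.
= (3.98×0.2960) / (0.376) = 1.178/0.3760 = 3.13.
Since the desired path is higher order in A, keeping C_A high (PFR or concentrated feed) favours R.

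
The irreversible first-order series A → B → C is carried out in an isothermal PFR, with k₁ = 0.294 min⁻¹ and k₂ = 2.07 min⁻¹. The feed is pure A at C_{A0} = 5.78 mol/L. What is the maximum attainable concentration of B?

0.594 mol/L

At the optimum, C_{B,max}/C_{A0} = (k₁/k₂)^[k₂/(k₂−k₁)].
= (0.294/2.07)^(2.07/(2.07−0.294)) = (0.1420)^(1.166) = 0.1028.
C_{B,max} = 0.1028×5.78 = 0.594 mol/L.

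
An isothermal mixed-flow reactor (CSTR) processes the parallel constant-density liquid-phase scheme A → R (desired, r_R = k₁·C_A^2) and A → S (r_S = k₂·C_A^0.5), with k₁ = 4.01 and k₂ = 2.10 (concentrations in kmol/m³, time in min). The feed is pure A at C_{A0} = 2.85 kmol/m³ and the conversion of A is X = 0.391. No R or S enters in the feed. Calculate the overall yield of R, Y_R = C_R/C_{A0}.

Exit C_A = C_{A0}(1−X) = 2.85×0.609 = 1.736 kmol/m³.
A CSTR operates uniformly at the exit composition, giving r_R = 12.08 and r_S = 2.767 (each k·C_A^n at C_A = 1.736).
Fraction of consumed A going to R: r_R/(r_R+r_S) = 0.8137.
C_R = 0.8137·C_{A0}·X = 0.8137×2.85×0.391 = 0.907 kmol/m³; Y_R = C_R/C_{A0} = 0.318.

0.318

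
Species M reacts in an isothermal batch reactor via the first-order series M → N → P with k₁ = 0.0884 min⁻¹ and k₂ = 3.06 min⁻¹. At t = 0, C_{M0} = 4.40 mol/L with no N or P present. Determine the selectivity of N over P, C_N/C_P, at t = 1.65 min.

0.232

For first-order series with pure M initially, C_N(t) = k₁C_{M0}/(k₂−k₁)·(e^(−k₁t) − e^(−k₂t)).
e^(−k₁t) = e^(−0.0884×1.65) = e^(−0.1459) = 0.8643; e^(−k₂t) = e^(−5.049) = 0.006416.
C_N = 0.0884×4.40/(3.06−0.0884) × (0.8643−0.006416) = 0.1309×0.8579 = 0.1123 mol/L.
C_M = C_{M0}e^(−k₁t) = 3.803 mol/L, so C_P = C_{M0}−C_M−C_N = 0.4849 mol/L; C_N/C_P = 0.232.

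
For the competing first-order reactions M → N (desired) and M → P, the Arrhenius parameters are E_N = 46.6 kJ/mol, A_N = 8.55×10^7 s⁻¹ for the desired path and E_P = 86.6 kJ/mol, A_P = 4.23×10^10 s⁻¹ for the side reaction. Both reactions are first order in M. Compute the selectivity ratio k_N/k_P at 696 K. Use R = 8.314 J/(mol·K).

2.03

Since both paths have the same order in M, the concentration cancels and S_{N/P} = k_N/k_P = (A_N/A_P)·exp[(E_P−E_N)/(RT)].
(E_P−E_N)/(RT) = (86.6−46.6)×10³/(8.314×696) = 40000/5787 = 6.913.
k_N/k_P = (8.55×10^7/4.23×10^10)·exp(6.913) = 0.002021 × 1005 = 2.03.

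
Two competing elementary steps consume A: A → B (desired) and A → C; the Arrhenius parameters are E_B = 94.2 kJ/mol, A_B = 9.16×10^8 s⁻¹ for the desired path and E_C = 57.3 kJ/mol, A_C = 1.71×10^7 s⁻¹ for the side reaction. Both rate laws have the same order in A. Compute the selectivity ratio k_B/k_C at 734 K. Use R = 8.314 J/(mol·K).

0.127

k_B/k_C = (A_B/A_C)·exp[−(E_B−E_C)/(RT)] = (A_B/A_C)·exp[(E_C−E_B)/(RT)].
(E_C−E_B)/(RT) = (57.3−94.2)×10³/(8.314×734) = -36900/6102 = -6.047.
k_B/k_C = (9.16×10^8/1.71×10^7)·exp(-6.047) = 53.57 × 0.002366 = 0.127.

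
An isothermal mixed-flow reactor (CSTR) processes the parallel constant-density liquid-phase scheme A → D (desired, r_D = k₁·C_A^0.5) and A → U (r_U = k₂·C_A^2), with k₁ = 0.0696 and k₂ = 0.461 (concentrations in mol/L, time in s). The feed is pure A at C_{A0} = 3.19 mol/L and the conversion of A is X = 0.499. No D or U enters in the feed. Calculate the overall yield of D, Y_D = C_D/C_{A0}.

0.0347

Exit C_A = C_{A0}(1−X) = 3.19×0.501 = 1.598 mol/L.
In a CSTR the entire volume is at exit conditions, so r_D = 0.0696×1.598^0.5 = 0.08799 and r_U = 0.461×1.598^2 = 1.177.
Fraction of consumed A going to D: r_D/(r_D+r_U) = 0.06953.
C_D = 0.06953·C_{A0}·X = 0.06953×3.19×0.499 = 0.111 mol/L; Y_D = C_D/C_{A0} = 0.0347.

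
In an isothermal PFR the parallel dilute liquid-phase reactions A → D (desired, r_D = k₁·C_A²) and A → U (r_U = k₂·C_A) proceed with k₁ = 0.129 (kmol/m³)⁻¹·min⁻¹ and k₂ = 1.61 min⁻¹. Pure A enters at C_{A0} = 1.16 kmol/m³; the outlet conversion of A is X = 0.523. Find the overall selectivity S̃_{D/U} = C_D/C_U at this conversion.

0.0685

C_A = C_{A0}(1−X) = 0.5533 kmol/m³.
Along a PFR/batch, dC_U/dC_A = −r_U/(r_D+r_U) = −k₂/(k₂+k₁·C_A).
Integrating from C_{A0} to C_A: C_U = (1.61/0.129)·ln[(1.61+0.129·1.16)/(1.61+0.129·0.553)] = 12.48·ln(1.760/1.681) = 0.5678 kmol/m³.
Then C_D = (C_{A0}−C_A) − C_U = 0.6067 − 0.5678 = 0.03887 kmol/m³.
S̃_{D/U} = C_D/C_U = 0.03887/0.5678 = 0.0685.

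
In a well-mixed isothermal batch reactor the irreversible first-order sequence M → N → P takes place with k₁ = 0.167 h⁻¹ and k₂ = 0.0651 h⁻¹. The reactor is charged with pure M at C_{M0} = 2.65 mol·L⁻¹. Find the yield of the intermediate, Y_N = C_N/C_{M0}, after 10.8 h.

0.541

The intermediate concentration in a first-order A→B→C sequence is C_N = k₁C_{M0}(e^(−k₁t) − e^(−k₂t))/(k₂−k₁).
e^(−k₁t) = e^(−0.167×10.8) = e^(−1.804) = 0.1647; e^(−k₂t) = e^(−0.7031) = 0.4951.
C_N = 0.167×2.65/(0.0651−0.167) × (0.1647−0.4951) = (-4.343)×(-0.3304) = 1.435 mol·L⁻¹.
Y_N = C_N/C_{M0} = 1.435/2.65 = 0.541.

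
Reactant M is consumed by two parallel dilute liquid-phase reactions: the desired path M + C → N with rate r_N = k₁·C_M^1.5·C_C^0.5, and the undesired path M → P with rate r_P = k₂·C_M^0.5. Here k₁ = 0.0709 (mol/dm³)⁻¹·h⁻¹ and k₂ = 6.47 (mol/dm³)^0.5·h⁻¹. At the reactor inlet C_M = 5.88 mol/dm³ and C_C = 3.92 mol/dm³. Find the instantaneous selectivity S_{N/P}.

S_{N/P} = r_N/r_P = (k₁·C_M^1.5·C_C^0.5)/(k₂·C_M^0.5) = (k₁/k₂)·C_M·C_C^0.5.
= (0.0709×5.880^1.5×3.920^0.5) / (6.47×5.880^0.5) = 2.001/15.69 = 0.128.

0.128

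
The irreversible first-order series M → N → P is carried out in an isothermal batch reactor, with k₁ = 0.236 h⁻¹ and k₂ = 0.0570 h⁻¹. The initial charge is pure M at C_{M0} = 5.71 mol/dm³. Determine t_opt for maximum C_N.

7.94 h

For first-order series the maximum of C_N occurs at t_opt = ln(k₂/k₁)/(k₂−k₁).
= ln(0.0570/0.236)/(0.0570−0.236) = ln(0.2415)/-0.1790 = -1.421/-0.1790 = 7.94 h.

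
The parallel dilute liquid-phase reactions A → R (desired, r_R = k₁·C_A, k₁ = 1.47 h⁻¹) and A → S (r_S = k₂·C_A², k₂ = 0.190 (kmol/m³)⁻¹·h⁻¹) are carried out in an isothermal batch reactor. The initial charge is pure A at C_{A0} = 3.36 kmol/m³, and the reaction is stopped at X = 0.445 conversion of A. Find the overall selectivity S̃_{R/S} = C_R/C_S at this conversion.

2.98

C_A = C_{A0}(1−X) = 1.865 kmol/m³.
Along a PFR/batch, dC_R/dC_A = −r_R/(r_R+r_S) = −k₁/(k₁+k₂·C_A).
Integrating from C_{A0} to C_A: C_R = (1.47/0.190)·ln[(1.47+0.190·3.36)/(1.47+0.190·1.86)] = 7.737·ln(2.108/1.824) = 1.120 kmol/m³.
C_S = (C_{A0}−C_A)−C_R = 0.3755 kmol/m³; S̃_{R/S} = 1.120/0.3755 = 2.98.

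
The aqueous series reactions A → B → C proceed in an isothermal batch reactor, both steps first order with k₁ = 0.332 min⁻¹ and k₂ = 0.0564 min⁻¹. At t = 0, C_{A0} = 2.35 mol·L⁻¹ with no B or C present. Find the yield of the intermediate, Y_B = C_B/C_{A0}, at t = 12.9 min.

0.565

Solving the coupled first-order balances gives C_B(t) = [k₁/(k₂−k₁)]·C_{A0}·(e^(−k₁t) − e^(−k₂t)).
e^(−k₁t) = e^(−0.332×12.9) = e^(−4.283) = 0.01380; e^(−k₂t) = e^(−0.7276) = 0.4831.
C_B = 0.332×2.35/(0.0564−0.332) × (0.01380−0.4831) = (-2.831)×(-0.4693) = 1.328 mol·L⁻¹.
Y_B = C_B/C_{A0} = 1.328/2.35 = 0.565.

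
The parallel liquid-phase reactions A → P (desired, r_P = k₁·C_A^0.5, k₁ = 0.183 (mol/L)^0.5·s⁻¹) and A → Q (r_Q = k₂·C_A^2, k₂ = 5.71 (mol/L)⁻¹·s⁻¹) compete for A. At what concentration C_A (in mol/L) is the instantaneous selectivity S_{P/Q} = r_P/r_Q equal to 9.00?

S_{P/Q} = (k₁/k₂)·C_A^-1.5 ⇒ C_A = (S·k₂/k₁)^(1/(-1.5)).
= (9.00×5.71/0.183)^(-0.6667) = (280.8)^(-0.6667) = 0.0233 mol/L.

0.0233 mol/L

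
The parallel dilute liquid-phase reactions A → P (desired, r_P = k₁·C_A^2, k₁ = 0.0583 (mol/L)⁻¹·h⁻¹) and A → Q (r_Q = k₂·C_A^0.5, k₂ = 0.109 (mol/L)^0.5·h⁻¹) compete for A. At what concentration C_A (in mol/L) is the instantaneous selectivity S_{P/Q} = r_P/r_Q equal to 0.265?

S_{P/Q} = (k₁/k₂)·C_A^1.5 ⇒ C_A = (S·k₂/k₁)^(1/1.5).
= (0.265×0.109/0.0583)^(0.6667) = (0.4955)^(0.6667) = 0.626 mol/L.

0.626 mol/L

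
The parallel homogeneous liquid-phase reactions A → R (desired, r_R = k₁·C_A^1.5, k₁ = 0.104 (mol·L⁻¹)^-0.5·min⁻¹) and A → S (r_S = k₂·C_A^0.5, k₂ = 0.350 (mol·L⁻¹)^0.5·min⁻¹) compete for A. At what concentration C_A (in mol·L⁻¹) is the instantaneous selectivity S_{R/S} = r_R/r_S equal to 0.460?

S_{R/S} = (k₁/k₂)·C_A ⇒ C_A = S·k₂/k₁.
= 0.460×0.350/0.104 = 1.55 mol·L⁻¹.

1.55 mol·L⁻¹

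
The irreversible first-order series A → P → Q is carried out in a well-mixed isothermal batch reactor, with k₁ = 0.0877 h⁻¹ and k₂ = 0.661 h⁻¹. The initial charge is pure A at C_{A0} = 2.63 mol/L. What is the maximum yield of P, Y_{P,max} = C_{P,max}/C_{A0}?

Evaluating C_P at t_opt = ln(k₂/k₁)/(k₂−k₁) gives C_{P,max}/C_{A0} = (k₁/k₂)^[k₂/(k₂−k₁)].
= (0.0877/0.661)^(0.661/(0.661−0.0877)) = (0.1327)^(1.153) = 0.09741.

0.0974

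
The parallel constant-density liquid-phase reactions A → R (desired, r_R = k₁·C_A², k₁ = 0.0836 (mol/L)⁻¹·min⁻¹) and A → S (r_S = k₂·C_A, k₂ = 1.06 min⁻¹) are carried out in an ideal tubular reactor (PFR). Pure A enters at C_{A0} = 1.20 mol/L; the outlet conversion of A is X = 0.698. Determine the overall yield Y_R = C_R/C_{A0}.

0.0403

C_A = C_{A0}(1−X) = 0.3624 mol/L.
Along a PFR/batch, dC_S/dC_A = −r_S/(r_R+r_S) = −k₂/(k₂+k₁·C_A).
Integrating from C_{A0} to C_A: C_S = (1.06/0.0836)·ln[(1.06+0.0836·1.20)/(1.06+0.0836·0.362)] = 12.68·ln(1.160/1.090) = 0.7892 mol/L.
Then C_R = (C_{A0}−C_A) − C_S = 0.8376 − 0.7892 = 0.04836 mol/L.
Y_R = C_R/C_{A0} = 0.04836/1.20 = 0.0403.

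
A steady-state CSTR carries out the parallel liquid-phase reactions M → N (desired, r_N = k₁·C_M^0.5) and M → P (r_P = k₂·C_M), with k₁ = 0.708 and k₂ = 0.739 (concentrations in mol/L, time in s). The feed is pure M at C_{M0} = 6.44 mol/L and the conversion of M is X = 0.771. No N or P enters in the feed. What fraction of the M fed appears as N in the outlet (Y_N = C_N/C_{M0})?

Exit C_M = C_{M0}(1−X) = 6.44×0.229 = 1.475 mol/L.
In a CSTR the entire volume is at exit conditions, so r_N = 0.708×1.475^0.5 = 0.8598 and r_P = 0.739×1.475 = 1.090.
Fraction of consumed M going to N: r_N/(r_N+r_P) = 0.4410.
C_N = 0.4410·C_{M0}·X = 0.4410×6.44×0.771 = 2.19 mol/L; Y_N = C_N/C_{M0} = 0.340.

0.340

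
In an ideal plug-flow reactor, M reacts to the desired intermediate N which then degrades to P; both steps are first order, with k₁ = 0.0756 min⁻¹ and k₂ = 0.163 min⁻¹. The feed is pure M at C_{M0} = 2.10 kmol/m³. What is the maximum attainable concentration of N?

At the optimum, C_{N,max}/C_{M0} = (k₁/k₂)^[k₂/(k₂−k₁)].
= (0.0756/0.163)^(0.163/(0.163−0.0756)) = (0.4638)^(1.865) = 0.2386.
C_{N,max} = 0.2386×2.10 = 0.501 kmol/m³.

0.501 kmol/m³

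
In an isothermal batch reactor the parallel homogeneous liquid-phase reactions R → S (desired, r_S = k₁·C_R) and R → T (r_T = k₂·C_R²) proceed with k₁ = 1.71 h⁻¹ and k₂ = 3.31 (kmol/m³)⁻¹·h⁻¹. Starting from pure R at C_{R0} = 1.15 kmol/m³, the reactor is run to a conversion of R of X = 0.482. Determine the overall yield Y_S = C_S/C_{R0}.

0.182

C_R = C_{R0}(1−X) = 0.5957 kmol/m³.
Along a PFR/batch, dC_S/dC_R = −r_S/(r_S+r_T) = −k₁/(k₁+k₂·C_R).
Integrating from C_{R0} to C_R: C_S = (1.71/3.31)·ln[(1.71+3.31·1.15)/(1.71+3.31·0.596)] = 0.5166·ln(5.516/3.682) = 0.2089 kmol/m³.
Y_S = C_S/C_{R0} = 0.2089/1.15 = 0.182.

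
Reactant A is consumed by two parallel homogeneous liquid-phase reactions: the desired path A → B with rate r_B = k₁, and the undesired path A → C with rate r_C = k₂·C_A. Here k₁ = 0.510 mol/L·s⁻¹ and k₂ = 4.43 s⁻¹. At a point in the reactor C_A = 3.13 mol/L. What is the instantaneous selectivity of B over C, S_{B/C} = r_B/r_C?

S_{B/C} = r_B/r_C = (k₁)/(k₂·C_A) = (k₁/k₂)·C_A⁻¹.
= (0.510) / (4.43×3.130) = 0.5100/13.87 = 0.0368.
The undesired path is higher order in A, so low C_A (CSTR or dilute feed) favours B.

0.0368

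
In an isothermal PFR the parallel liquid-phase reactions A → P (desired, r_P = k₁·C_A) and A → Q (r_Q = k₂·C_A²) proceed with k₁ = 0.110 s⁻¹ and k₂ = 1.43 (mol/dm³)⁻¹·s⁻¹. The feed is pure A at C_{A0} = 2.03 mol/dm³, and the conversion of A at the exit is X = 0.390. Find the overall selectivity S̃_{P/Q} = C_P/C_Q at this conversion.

0.0480

C_A = C_{A0}(1−X) = 1.238 mol/dm³.
Along a PFR/batch, dC_P/dC_A = −r_P/(r_P+r_Q) = −k₁/(k₁+k₂·C_A).
Integrating from C_{A0} to C_A: C_P = (0.110/1.43)·ln[(0.110+1.43·2.03)/(0.110+1.43·1.24)] = 0.07692·ln(3.013/1.881) = 0.03625 mol/dm³.
C_Q = (C_{A0}−C_A)−C_P = 0.7555 mol/dm³; S̃_{P/Q} = 0.03625/0.7555 = 0.0480.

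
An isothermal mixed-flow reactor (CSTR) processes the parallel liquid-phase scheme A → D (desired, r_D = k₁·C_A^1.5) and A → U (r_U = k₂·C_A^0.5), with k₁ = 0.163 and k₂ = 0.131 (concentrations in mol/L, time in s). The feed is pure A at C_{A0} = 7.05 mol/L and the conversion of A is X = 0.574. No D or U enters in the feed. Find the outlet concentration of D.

Exit C_A = C_{A0}(1−X) = 7.05×0.426 = 3.003 mol/L.
In a CSTR the entire volume is at exit conditions, so r_D = 0.163×3.003^1.5 = 0.8484 and r_U = 0.131×3.003^0.5 = 0.2270.
Fraction of consumed A going to D: r_D/(r_D+r_U) = 0.7889.
C_D = 0.7889·C_{A0}·X = 0.7889×7.05×0.574 = 3.19 mol/L.

3.19 mol/L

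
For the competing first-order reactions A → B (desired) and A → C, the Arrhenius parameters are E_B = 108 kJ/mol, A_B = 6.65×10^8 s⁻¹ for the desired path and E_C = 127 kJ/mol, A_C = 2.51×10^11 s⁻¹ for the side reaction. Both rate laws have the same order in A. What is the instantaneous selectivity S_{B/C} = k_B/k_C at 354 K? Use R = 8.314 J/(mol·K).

k_B/k_C = (A_B/A_C)·exp[−(E_B−E_C)/(RT)] = (A_B/A_C)·exp[(E_C−E_B)/(RT)].
(E_C−E_B)/(RT) = (127−108)×10³/(8.314×354) = 19000/2943 = 6.456.
k_B/k_C = (6.65×10^8/2.51×10^11)·exp(6.456) = 0.002649 × 636.3 = 1.69.
Since E_B < E_C, lowering the temperature improves selectivity toward B.

1.69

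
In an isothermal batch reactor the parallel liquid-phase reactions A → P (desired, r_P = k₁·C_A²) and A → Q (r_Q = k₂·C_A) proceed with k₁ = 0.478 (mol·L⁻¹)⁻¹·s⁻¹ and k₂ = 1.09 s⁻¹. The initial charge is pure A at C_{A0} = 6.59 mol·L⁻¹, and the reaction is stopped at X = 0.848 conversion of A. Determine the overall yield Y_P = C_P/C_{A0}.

C_A = C_{A0}(1−X) = 1.002 mol·L⁻¹.
Along a PFR/batch, dC_Q/dC_A = −r_Q/(r_P+r_Q) = −k₂/(k₂+k₁·C_A).
Integrating from C_{A0} to C_A: C_Q = (1.09/0.478)·ln[(1.09+0.478·6.59)/(1.09+0.478·1.00)] = 2.280·ln(4.240/1.569) = 2.267 mol·L⁻¹.
Then C_P = (C_{A0}−C_A) − C_Q = 5.588 − 2.267 = 3.321 mol·L⁻¹.
Y_P = C_P/C_{A0} = 3.321/6.59 = 0.504.

0.504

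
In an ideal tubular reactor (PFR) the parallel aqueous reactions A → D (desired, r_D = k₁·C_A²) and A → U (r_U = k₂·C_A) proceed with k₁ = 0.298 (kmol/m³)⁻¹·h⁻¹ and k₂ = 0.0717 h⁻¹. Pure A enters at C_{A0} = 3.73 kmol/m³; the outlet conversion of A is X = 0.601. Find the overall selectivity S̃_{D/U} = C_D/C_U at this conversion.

C_A = C_{A0}(1−X) = 1.488 kmol/m³.
Along a PFR/batch, dC_U/dC_A = −r_U/(r_D+r_U) = −k₂/(k₂+k₁·C_A).
Integrating from C_{A0} to C_A: C_U = (0.0717/0.298)·ln[(0.0717+0.298·3.73)/(0.0717+0.298·1.49)] = 0.2406·ln(1.183/0.5152) = 0.2000 kmol/m³.
Then C_D = (C_{A0}−C_A) − C_U = 2.242 − 0.2000 = 2.042 kmol/m³.
S̃_{D/U} = C_D/C_U = 2.042/0.2000 = 10.2.

10.2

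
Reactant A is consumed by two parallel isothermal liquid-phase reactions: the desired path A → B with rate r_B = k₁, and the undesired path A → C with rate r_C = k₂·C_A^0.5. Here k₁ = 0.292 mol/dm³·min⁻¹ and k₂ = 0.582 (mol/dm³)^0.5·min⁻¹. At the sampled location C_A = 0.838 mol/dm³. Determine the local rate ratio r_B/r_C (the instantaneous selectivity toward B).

0.548

S_{B/C} = r_B/r_C = (k₁)/(k₂·C_A^0.5) = (k₁/k₂)·C_A^-0.5.
= (0.292) / (0.582×0.8380^0.5) = 0.2920/0.5328 = 0.548.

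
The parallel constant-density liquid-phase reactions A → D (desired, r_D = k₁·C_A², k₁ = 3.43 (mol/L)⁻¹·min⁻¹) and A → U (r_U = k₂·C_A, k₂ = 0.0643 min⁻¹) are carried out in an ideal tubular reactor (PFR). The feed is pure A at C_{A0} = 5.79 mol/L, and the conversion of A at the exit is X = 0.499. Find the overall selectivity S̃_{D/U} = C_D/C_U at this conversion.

223

C_A = C_{A0}(1−X) = 2.901 mol/L.
Along a PFR/batch, dC_U/dC_A = −r_U/(r_D+r_U) = −k₂/(k₂+k₁·C_A).
Integrating from C_{A0} to C_A: C_U = (0.0643/3.43)·ln[(0.0643+3.43·5.79)/(0.0643+3.43·2.90)] = 0.01875·ln(19.92/10.01) = 0.01290 mol/L.
Then C_D = (C_{A0}−C_A) − C_U = 2.889 − 0.01290 = 2.876 mol/L.
S̃_{D/U} = C_D/C_U = 2.876/0.01290 = 223.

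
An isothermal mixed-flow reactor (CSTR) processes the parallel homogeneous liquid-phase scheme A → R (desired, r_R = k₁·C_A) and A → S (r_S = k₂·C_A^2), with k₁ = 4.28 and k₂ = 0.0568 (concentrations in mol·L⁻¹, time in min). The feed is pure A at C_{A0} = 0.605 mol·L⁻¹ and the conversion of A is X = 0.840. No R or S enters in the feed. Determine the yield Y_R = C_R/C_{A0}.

0.839

Exit C_A = C_{A0}(1−X) = 0.605×0.160 = 0.09680 mol·L⁻¹.
A CSTR operates uniformly at the exit composition, giving r_R = 0.4143 and r_S = 5.322×10^-4 (each k·C_A^n at C_A = 0.09680).
Fraction of consumed A going to R: r_R/(r_R+r_S) = 0.9987.
C_R = 0.9987·C_{A0}·X = 0.9987×0.605×0.840 = 0.508 mol·L⁻¹; Y_R = C_R/C_{A0} = 0.839.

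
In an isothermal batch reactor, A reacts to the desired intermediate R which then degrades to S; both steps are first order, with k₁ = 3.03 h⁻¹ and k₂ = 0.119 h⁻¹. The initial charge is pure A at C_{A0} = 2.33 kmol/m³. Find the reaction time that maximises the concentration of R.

1.11 h

Setting dC_R/dt = 0 gives t_opt = ln(k₂/k₁)/(k₂−k₁).
= ln(0.119/3.03)/(0.119−3.03) = ln(0.03927)/-2.911 = -3.237/-2.911 = 1.11 h.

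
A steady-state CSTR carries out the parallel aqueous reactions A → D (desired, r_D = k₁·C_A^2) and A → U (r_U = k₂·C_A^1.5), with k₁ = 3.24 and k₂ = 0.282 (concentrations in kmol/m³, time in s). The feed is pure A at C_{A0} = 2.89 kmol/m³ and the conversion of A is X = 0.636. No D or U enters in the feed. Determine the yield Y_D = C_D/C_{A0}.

0.586

Exit C_A = C_{A0}(1−X) = 2.89×0.364 = 1.052 kmol/m³.
Rates in a CSTR are evaluated at the outlet concentration: r_D = 3.24×1.052^2 = 3.585, r_U = 0.282×1.052^1.5 = 0.3043.
Fraction of consumed A going to D: r_D/(r_D+r_U) = 0.9218.
C_D = 0.9218·C_{A0}·X = 0.9218×2.89×0.636 = 1.69 kmol/m³; Y_D = C_D/C_{A0} = 0.586.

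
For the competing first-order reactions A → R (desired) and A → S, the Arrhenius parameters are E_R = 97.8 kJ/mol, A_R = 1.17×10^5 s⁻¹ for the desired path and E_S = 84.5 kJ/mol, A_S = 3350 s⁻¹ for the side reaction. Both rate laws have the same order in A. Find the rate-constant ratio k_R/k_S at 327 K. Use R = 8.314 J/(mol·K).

0.262

k_R/k_S = (A_R/A_S)·exp[−(E_R−E_S)/(RT)] = (A_R/A_S)·exp[(E_S−E_R)/(RT)].
(E_S−E_R)/(RT) = (84.5−97.8)×10³/(8.314×327) = -13300/2719 = -4.892.
k_R/k_S = (1.17×10^5/3350)·exp(-4.892) = 34.93 × 0.007506 = 0.262.
Since E_R > E_S, raising the temperature improves selectivity toward R.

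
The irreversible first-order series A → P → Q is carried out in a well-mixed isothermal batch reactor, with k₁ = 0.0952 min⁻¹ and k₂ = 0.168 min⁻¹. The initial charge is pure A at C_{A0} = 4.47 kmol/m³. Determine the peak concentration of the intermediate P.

For a first-order series the maximum intermediate yield is C_{P,max}/C_{A0} = (k₁/k₂)^[k₂/(k₂−k₁)].
= (0.0952/0.168)^(0.168/(0.168−0.0952)) = (0.5667)^(2.308) = 0.2696.
C_{P,max} = 0.2696×4.47 = 1.21 kmol/m³.

1.21 kmol/m³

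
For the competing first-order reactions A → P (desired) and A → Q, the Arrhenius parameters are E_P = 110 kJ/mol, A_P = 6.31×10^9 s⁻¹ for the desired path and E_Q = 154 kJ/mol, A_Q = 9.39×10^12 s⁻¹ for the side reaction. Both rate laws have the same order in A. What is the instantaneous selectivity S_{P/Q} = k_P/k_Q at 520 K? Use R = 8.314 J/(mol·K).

17.7

With equal orders, S_{P/Q} = k_P/k_Q = (A_P/A_Q)·exp[(E_Q−E_P)/(RT)].
(E_Q−E_P)/(RT) = (154−110)×10³/(8.314×520) = 44000/4323 = 10.18.
k_P/k_Q = (6.31×10^9/9.39×10^12)·exp(10.18) = 6.720×10^-4 × 26304 = 17.7.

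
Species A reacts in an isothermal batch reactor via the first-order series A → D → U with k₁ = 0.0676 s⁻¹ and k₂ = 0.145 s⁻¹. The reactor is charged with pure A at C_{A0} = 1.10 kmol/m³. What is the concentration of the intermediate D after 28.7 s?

0.123 kmol/m³

The intermediate concentration in a first-order A→B→C sequence is C_D = k₁C_{A0}(e^(−k₁t) − e^(−k₂t))/(k₂−k₁).
e^(−k₁t) = e^(−0.0676×28.7) = e^(−1.940) = 0.1437; e^(−k₂t) = e^(−4.161) = 0.01558.
C_D = 0.0676×1.10/(0.145−0.0676) × (0.1437−0.01558) = 0.9607×0.1281 = 0.1231 kmol/m³.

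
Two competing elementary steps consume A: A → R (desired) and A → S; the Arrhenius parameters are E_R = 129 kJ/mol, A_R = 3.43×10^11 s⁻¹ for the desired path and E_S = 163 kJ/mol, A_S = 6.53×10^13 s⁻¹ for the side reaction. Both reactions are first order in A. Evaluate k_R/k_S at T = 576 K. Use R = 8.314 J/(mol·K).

6.36

With equal orders, S_{R/S} = k_R/k_S = (A_R/A_S)·exp[(E_S−E_R)/(RT)].
(E_S−E_R)/(RT) = (163−129)×10³/(8.314×576) = 34000/4789 = 7.100.
k_R/k_S = (3.43×10^11/6.53×10^13)·exp(7.100) = 0.005253 × 1212 = 6.36.
Since E_R < E_S, lowering the temperature improves selectivity toward R.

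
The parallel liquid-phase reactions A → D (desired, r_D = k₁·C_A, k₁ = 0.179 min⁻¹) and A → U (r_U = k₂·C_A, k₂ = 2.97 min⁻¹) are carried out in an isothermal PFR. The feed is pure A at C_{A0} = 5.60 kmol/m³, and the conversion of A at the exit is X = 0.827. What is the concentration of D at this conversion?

0.263 kmol/m³

C_A = C_{A0}(1−X) = 0.9688 kmol/m³.
Both paths are first order in A, so the instantaneous fraction to D is constant: dC_D/d(−C_A) = k₁/(k₁+k₂) = 0.05684.
C_D = 0.05684·(C_{A0}−C_A) = 0.05684×4.631 = 0.263 kmol/m³.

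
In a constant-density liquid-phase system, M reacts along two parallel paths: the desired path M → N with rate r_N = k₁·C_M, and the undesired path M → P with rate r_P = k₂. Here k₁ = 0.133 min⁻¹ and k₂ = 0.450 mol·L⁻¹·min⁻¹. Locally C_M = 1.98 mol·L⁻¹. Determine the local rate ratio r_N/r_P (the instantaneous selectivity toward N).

S_{N/P} = r_N/r_P = (k₁·C_M)/(k₂) = (k₁/k₂)·C_M.
= (0.133×1.980) / (0.450) = 0.2633/0.4500 = 0.585.

0.585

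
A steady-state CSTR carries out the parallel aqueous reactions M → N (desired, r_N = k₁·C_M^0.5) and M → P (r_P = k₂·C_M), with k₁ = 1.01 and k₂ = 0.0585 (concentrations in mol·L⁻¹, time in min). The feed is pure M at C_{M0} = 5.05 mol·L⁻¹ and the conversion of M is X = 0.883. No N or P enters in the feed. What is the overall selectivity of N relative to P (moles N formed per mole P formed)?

Exit C_M = C_{M0}(1−X) = 5.05×0.117 = 0.5908 mol·L⁻¹.
Rates in a CSTR are evaluated at the outlet concentration: r_N = 1.01×0.5908^0.5 = 0.7764, r_P = 0.0585×0.5908 = 0.03456.
Overall selectivity = C_N/C_P = r_Nτ/(r_Pτ) = r_N/r_P = 22.5.

22.5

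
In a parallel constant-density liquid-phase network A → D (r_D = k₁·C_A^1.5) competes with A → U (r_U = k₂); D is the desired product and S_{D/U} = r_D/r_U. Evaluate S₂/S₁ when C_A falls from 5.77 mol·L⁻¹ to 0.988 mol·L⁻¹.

0.0709

S_{D/U} = (k₁/k₂)·C_A^1.5, so S₂/S₁ = (C_{A,2}/C_{A,1})^1.5.
= (0.988/5.77)^1.5 = (0.1712)^1.5 = 0.0709.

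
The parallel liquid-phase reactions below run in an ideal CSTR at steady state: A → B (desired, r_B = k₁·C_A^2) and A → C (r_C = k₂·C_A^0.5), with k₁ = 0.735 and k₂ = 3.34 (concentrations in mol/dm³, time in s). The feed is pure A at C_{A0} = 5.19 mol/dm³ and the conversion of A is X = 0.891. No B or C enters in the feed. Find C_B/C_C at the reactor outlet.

Exit C_A = C_{A0}(1−X) = 5.19×0.109 = 0.5657 mol/dm³.
In a CSTR the entire volume is at exit conditions, so r_B = 0.735×0.5657^2 = 0.2352 and r_C = 3.34×0.5657^0.5 = 2.512.
Overall selectivity = C_B/C_C = r_Bτ/(r_Cτ) = r_B/r_C = 0.0936.

0.0936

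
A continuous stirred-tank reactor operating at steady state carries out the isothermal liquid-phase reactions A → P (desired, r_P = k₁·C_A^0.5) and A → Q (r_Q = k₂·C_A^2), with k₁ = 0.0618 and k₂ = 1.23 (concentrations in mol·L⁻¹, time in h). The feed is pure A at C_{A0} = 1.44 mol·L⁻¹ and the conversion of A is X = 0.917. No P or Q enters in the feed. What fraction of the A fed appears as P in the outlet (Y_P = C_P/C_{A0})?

0.503

Exit C_A = C_{A0}(1−X) = 1.44×0.0830 = 0.1195 mol·L⁻¹.
Rates in a CSTR are evaluated at the outlet concentration: r_P = 0.0618×0.1195^0.5 = 0.02137, r_Q = 1.23×0.1195^2 = 0.01757.
Fraction of consumed A going to P: r_P/(r_P+r_Q) = 0.5487.
C_P = 0.5487·C_{A0}·X = 0.5487×1.44×0.917 = 0.725 mol·L⁻¹; Y_P = C_P/C_{A0} = 0.503.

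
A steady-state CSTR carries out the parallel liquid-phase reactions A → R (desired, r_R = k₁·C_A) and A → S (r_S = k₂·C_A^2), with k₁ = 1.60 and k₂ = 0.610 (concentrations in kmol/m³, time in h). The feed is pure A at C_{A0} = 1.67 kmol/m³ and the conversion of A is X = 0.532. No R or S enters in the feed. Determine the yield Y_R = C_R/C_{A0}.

0.410

Exit C_A = C_{A0}(1−X) = 1.67×0.468 = 0.7816 kmol/m³.
In a CSTR the entire volume is at exit conditions, so r_R = 1.60×0.7816 = 1.250 and r_S = 0.610×0.7816^2 = 0.3726.
Fraction of consumed A going to R: r_R/(r_R+r_S) = 0.7704.
C_R = 0.7704·C_{A0}·X = 0.7704×1.67×0.532 = 0.684 kmol/m³; Y_R = C_R/C_{A0} = 0.410.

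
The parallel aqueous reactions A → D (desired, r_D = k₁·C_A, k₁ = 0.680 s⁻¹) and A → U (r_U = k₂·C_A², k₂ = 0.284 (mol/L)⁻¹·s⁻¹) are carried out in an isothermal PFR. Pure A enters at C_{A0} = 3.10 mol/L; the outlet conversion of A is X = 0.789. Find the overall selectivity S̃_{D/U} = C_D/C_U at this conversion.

1.36

C_A = C_{A0}(1−X) = 0.6541 mol/L.
Along a PFR/batch, dC_D/dC_A = −r_D/(r_D+r_U) = −k₁/(k₁+k₂·C_A).
Integrating from C_{A0} to C_A: C_D = (0.680/0.284)·ln[(0.680+0.284·3.10)/(0.680+0.284·0.654)] = 2.394·ln(1.560/0.8658) = 1.410 mol/L.
C_U = (C_{A0}−C_A)−C_D = 1.035 mol/L; S̃_{D/U} = 1.410/1.035 = 1.36.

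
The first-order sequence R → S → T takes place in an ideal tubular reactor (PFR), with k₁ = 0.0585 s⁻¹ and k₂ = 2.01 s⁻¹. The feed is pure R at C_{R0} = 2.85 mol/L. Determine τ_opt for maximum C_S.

For first-order series the maximum of C_S occurs at τ_opt = ln(k₂/k₁)/(k₂−k₁).
= ln(2.01/0.0585)/(2.01−0.0585) = ln(34.36)/1.951 = 3.537/1.951 = 1.81 s.

1.81 s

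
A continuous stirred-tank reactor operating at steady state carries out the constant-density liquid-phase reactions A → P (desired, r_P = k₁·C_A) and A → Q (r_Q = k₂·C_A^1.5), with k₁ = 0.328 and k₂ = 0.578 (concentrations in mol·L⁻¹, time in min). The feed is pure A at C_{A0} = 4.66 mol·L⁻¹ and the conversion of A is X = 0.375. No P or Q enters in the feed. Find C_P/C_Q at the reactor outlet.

0.333

Exit C_A = C_{A0}(1−X) = 4.66×0.625 = 2.913 mol·L⁻¹.
Rates in a CSTR are evaluated at the outlet concentration: r_P = 0.328×2.913 = 0.9553, r_Q = 0.578×2.913^1.5 = 2.873.
Overall selectivity = C_P/C_Q = r_Pτ/(r_Qτ) = r_P/r_Q = 0.333.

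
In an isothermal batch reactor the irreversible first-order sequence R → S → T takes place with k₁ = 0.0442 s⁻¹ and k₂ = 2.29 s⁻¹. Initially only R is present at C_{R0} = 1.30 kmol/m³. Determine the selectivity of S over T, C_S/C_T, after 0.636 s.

1.10

The intermediate concentration in a first-order A→B→C sequence is C_S = k₁C_{R0}(e^(−k₁t) − e^(−k₂t))/(k₂−k₁).
e^(−k₁t) = e^(−0.0442×0.636) = e^(−0.02811) = 0.9723; e^(−k₂t) = e^(−1.456) = 0.2331.
C_S = 0.0442×1.30/(2.29−0.0442) × (0.9723−0.2331) = 0.02559×0.7392 = 0.01891 kmol/m³.
C_R = C_{R0}e^(−k₁t) = 1.264 kmol/m³, so C_T = C_{R0}−C_R−C_S = 0.01712 kmol/m³; C_S/C_T = 1.10.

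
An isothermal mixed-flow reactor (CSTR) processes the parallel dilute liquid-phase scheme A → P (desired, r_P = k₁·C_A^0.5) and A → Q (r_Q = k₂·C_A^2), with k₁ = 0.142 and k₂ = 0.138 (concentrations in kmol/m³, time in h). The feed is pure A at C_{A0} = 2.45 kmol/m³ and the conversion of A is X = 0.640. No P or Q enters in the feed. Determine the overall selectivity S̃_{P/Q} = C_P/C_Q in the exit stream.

Exit C_A = C_{A0}(1−X) = 2.45×0.360 = 0.8820 kmol/m³.
A CSTR operates uniformly at the exit composition, giving r_P = 0.1334 and r_Q = 0.1074 (each k·C_A^n at C_A = 0.8820).
Overall selectivity = C_P/C_Q = r_Pτ/(r_Qτ) = r_P/r_Q = 1.24.

1.24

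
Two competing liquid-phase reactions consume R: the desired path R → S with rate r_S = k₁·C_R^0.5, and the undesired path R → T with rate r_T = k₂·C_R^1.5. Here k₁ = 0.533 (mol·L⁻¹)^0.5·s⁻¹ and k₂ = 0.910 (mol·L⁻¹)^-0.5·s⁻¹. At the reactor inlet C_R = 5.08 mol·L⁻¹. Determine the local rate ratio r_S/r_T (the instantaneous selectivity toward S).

0.115

S_{S/T} = r_S/r_T = (k₁·C_R^0.5)/(k₂·C_R^1.5) = (k₁/k₂)·C_R⁻¹.
= (0.533×5.080^0.5) / (0.910×5.080^1.5) = 1.201/10.42 = 0.115.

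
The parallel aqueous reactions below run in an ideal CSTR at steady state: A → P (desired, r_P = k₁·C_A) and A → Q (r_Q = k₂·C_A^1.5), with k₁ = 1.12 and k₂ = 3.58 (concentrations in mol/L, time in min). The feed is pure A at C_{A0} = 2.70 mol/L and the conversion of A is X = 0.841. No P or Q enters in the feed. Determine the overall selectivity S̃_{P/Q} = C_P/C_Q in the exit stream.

0.477

Exit C_A = C_{A0}(1−X) = 2.70×0.159 = 0.4293 mol/L.
A CSTR operates uniformly at the exit composition, giving r_P = 0.4808 and r_Q = 1.007 (each k·C_A^n at C_A = 0.4293).
Overall selectivity = C_P/C_Q = r_Pτ/(r_Qτ) = r_P/r_Q = 0.477.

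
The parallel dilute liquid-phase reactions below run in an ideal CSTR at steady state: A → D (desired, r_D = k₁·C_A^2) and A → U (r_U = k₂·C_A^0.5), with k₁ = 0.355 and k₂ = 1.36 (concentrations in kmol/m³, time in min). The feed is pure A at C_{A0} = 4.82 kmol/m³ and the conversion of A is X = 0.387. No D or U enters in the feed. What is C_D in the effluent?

1.06 kmol/m³

Exit C_A = C_{A0}(1−X) = 4.82×0.613 = 2.955 kmol/m³.
Rates in a CSTR are evaluated at the outlet concentration: r_D = 0.355×2.955^2 = 3.099, r_U = 1.36×2.955^0.5 = 2.338.
Fraction of consumed A going to D: r_D/(r_D+r_U) = 0.5700.
C_D = 0.5700·C_{A0}·X = 0.5700×4.82×0.387 = 1.06 kmol/m³.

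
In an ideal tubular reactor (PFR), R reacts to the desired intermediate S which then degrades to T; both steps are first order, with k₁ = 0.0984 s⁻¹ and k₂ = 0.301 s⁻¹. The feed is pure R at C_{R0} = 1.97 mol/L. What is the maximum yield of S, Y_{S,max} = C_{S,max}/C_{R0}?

0.190

Evaluating C_S at τ_opt = ln(k₂/k₁)/(k₂−k₁) gives C_{S,max}/C_{R0} = (k₁/k₂)^[k₂/(k₂−k₁)].
= (0.0984/0.301)^(0.301/(0.301−0.0984)) = (0.3269)^(1.486) = 0.1899.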